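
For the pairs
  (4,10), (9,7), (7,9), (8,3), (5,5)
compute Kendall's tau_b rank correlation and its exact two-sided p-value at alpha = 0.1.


Step 1: Enumerate the 10 unordered pairs (i,j) with i<j and classify each by sign(x_j-x_i) * sign(y_j-y_i).
  (1,2):dx=+5,dy=-3->D; (1,3):dx=+3,dy=-1->D; (1,4):dx=+4,dy=-7->D; (1,5):dx=+1,dy=-5->D
  (2,3):dx=-2,dy=+2->D; (2,4):dx=-1,dy=-4->C; (2,5):dx=-4,dy=-2->C; (3,4):dx=+1,dy=-6->D
  (3,5):dx=-2,dy=-4->C; (4,5):dx=-3,dy=+2->D
Step 2: C = 3, D = 7, total pairs = 10.
Step 3: tau = (C - D)/(n(n-1)/2) = (3 - 7)/10 = -0.400000.
Step 4: Exact two-sided p-value (enumerate n! = 120 permutations of y under H0): p = 0.483333.
Step 5: alpha = 0.1. fail to reject H0.

tau_b = -0.4000 (C=3, D=7), p = 0.483333, fail to reject H0.


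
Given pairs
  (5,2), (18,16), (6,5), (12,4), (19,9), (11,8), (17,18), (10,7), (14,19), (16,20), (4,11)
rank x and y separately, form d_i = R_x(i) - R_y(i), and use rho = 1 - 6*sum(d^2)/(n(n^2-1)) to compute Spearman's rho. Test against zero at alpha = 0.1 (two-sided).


Step 1: Rank x and y separately (midranks; no ties here).
rank(x): 5->2, 18->10, 6->3, 12->6, 19->11, 11->5, 17->9, 10->4, 14->7, 16->8, 4->1
rank(y): 2->1, 16->8, 5->3, 4->2, 9->6, 8->5, 18->9, 7->4, 19->10, 20->11, 11->7
Step 2: d_i = R_x(i) - R_y(i); compute d_i^2.
  (2-1)^2=1, (10-8)^2=4, (3-3)^2=0, (6-2)^2=16, (11-6)^2=25, (5-5)^2=0, (9-9)^2=0, (4-4)^2=0, (7-10)^2=9, (8-11)^2=9, (1-7)^2=36
sum(d^2) = 100.
Step 3: rho = 1 - 6*100 / (11*(11^2 - 1)) = 1 - 600/1320 = 0.545455.
Step 4: Under H0, t = rho * sqrt((n-2)/(1-rho^2)) = 1.9524 ~ t(9).
Step 5: Two-sided p-value from the t-distribution with 9 df = 0.082651.
Step 6: alpha = 0.1. reject H0.

rho = 0.5455, p = 0.082651, reject H0 at alpha = 0.1.


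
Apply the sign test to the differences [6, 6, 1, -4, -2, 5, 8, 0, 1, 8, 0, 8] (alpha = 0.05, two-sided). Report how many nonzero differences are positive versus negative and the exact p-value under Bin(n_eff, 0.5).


Step 1: Discard zero differences. Original n = 12; n_eff = number of nonzero differences = 10.
Nonzero differences (with sign): +6, +6, +1, -4, -2, +5, +8, +1, +8, +8
Step 2: Count signs: positive = 8, negative = 2.
Step 3: Under H0: P(positive) = 0.5, so the number of positives S ~ Bin(10, 0.5).
Step 4: Two-sided exact p-value = sum of Bin(10,0.5) probabilities at or below the observed probability = 0.109375.
Step 5: alpha = 0.05. fail to reject H0.

n_eff = 10, pos = 8, neg = 2, p = 0.109375, fail to reject H0.


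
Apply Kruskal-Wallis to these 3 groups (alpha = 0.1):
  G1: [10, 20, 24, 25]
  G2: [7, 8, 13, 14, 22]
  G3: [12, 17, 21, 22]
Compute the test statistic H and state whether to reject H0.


Step 1: Combine all N = 13 observations and assign midranks.
sorted (value, group, rank): (7,G2,1), (8,G2,2), (10,G1,3), (12,G3,4), (13,G2,5), (14,G2,6), (17,G3,7), (20,G1,8), (21,G3,9), (22,G2,10.5), (22,G3,10.5), (24,G1,12), (25,G1,13)
Step 2: Sum ranks within each group.
R_1 = 36 (n_1 = 4)
R_2 = 24.5 (n_2 = 5)
R_3 = 30.5 (n_3 = 4)
Step 3: H = 12/(N(N+1)) * sum(R_i^2/n_i) - 3(N+1)
     = 12/(13*14) * (36^2/4 + 24.5^2/5 + 30.5^2/4) - 3*14
     = 0.065934 * 676.612 - 42
     = 2.611813.
Step 4: Ties present; correction factor C = 1 - 6/(13^3 - 13) = 0.997253. Corrected H = 2.611813 / 0.997253 = 2.619008.
Step 5: Under H0, H ~ chi^2(2); p-value = 0.269954.
Step 6: alpha = 0.1. fail to reject H0.

H = 2.6190, df = 2, p = 0.269954, fail to reject H0.


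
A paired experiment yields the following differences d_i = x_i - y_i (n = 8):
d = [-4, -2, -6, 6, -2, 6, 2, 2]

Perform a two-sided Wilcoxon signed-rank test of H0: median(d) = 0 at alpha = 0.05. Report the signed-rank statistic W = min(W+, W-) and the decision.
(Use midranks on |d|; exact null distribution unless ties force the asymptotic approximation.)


Step 1: Drop any zero differences (none here) and take |d_i|.
|d| = [4, 2, 6, 6, 2, 6, 2, 2]
Step 2: Midrank |d_i| (ties get averaged ranks).
ranks: |4|->5, |2|->2.5, |6|->7, |6|->7, |2|->2.5, |6|->7, |2|->2.5, |2|->2.5
Step 3: Attach original signs; sum ranks with positive sign and with negative sign.
W+ = 7 + 7 + 2.5 + 2.5 = 19
W- = 5 + 2.5 + 7 + 2.5 = 17
(Check: W+ + W- = 36 should equal n(n+1)/2 = 36.)
Step 4: Test statistic W = min(W+, W-) = 17.
Step 5: Ties in |d|, so use the tie-corrected normal approximation.
        E[W] = n(n+1)/4 = 8*9/4 = 18.
        Tie groups: |d|=2 (t=4), |d|=6 (t=3); sum(t^3 - t) = 84.
        Var[W] = n(n+1)(2n+1)/24 - sum(t^3-t)/48 = 1224/24 - 84/48 = 49.25.
        z = (W - E[W]) / sqrt(Var[W]) = (17 - 18) / 7.0178 = -0.1425.
        Two-sided p = 2*Phi(z) = 0.886690.
Step 6: alpha = 0.05. fail to reject H0.

W+ = 19, W- = 17, W = min = 17, p = 0.886690, fail to reject H0.


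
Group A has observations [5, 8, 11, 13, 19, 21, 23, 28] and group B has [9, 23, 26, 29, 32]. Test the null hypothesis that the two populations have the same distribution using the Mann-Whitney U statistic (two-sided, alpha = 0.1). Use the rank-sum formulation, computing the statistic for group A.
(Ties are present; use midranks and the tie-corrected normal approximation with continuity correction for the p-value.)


Step 1: Combine and sort all 13 observations; assign midranks.
sorted (value, group): (5,X), (8,X), (9,Y), (11,X), (13,X), (19,X), (21,X), (23,X), (23,Y), (26,Y), (28,X), (29,Y), (32,Y)
ranks: 5->1, 8->2, 9->3, 11->4, 13->5, 19->6, 21->7, 23->8.5, 23->8.5, 26->10, 28->11, 29->12, 32->13
Step 2: Rank sum for X: R1 = 1 + 2 + 4 + 5 + 6 + 7 + 8.5 + 11 = 44.5.
Step 3: U_X = R1 - n1(n1+1)/2 = 44.5 - 8*9/2 = 44.5 - 36 = 8.5.
       U_Y = n1*n2 - U_X = 40 - 8.5 = 31.5.
Step 4: Ties are present, so use the tie-corrected normal approximation (with continuity correction) for the p-value.
Step 5: p-value = 0.106864; compare to alpha = 0.1. fail to reject H0.

U_X = 8.5, p = 0.106864, fail to reject H0 at alpha = 0.1.


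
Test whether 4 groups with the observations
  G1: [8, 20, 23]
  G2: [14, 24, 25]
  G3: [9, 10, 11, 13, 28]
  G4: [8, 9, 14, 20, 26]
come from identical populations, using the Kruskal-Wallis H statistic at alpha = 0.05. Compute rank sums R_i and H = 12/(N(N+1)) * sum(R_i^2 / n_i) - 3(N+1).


Step 1: Combine all N = 16 observations and assign midranks.
sorted (value, group, rank): (8,G1,1.5), (8,G4,1.5), (9,G3,3.5), (9,G4,3.5), (10,G3,5), (11,G3,6), (13,G3,7), (14,G2,8.5), (14,G4,8.5), (20,G1,10.5), (20,G4,10.5), (23,G1,12), (24,G2,13), (25,G2,14), (26,G4,15), (28,G3,16)
Step 2: Sum ranks within each group.
R_1 = 24 (n_1 = 3)
R_2 = 35.5 (n_2 = 3)
R_3 = 37.5 (n_3 = 5)
R_4 = 39 (n_4 = 5)
Step 3: H = 12/(N(N+1)) * sum(R_i^2/n_i) - 3(N+1)
     = 12/(16*17) * (24^2/3 + 35.5^2/3 + 37.5^2/5 + 39^2/5) - 3*17
     = 0.044118 * 1197.53 - 51
     = 1.832353.
Step 4: Ties present; correction factor C = 1 - 24/(16^3 - 16) = 0.994118. Corrected H = 1.832353 / 0.994118 = 1.843195.
Step 5: Under H0, H ~ chi^2(3); p-value = 0.605581.
Step 6: alpha = 0.05. fail to reject H0.

H = 1.8432, df = 3, p = 0.605581, fail to reject H0.


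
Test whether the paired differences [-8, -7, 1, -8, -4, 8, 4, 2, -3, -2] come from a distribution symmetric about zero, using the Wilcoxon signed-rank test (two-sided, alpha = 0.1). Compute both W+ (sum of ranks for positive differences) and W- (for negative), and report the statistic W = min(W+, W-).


Step 1: Drop any zero differences (none here) and take |d_i|.
|d| = [8, 7, 1, 8, 4, 8, 4, 2, 3, 2]
Step 2: Midrank |d_i| (ties get averaged ranks).
ranks: |8|->9, |7|->7, |1|->1, |8|->9, |4|->5.5, |8|->9, |4|->5.5, |2|->2.5, |3|->4, |2|->2.5
Step 3: Attach original signs; sum ranks with positive sign and with negative sign.
W+ = 1 + 9 + 5.5 + 2.5 = 18
W- = 9 + 7 + 9 + 5.5 + 4 + 2.5 = 37
(Check: W+ + W- = 55 should equal n(n+1)/2 = 55.)
Step 4: Test statistic W = min(W+, W-) = 18.
Step 5: Ties in |d|, so use the tie-corrected normal approximation.
        E[W] = n(n+1)/4 = 10*11/4 = 27.5.
        Tie groups: |d|=2 (t=2), |d|=4 (t=2), |d|=8 (t=3); sum(t^3 - t) = 36.
        Var[W] = n(n+1)(2n+1)/24 - sum(t^3-t)/48 = 2310/24 - 36/48 = 95.5.
        z = (W - E[W]) / sqrt(Var[W]) = (18 - 27.5) / 9.7724 = -0.9721.
        Two-sided p = 2*Phi(z) = 0.330989.
Step 6: alpha = 0.1. fail to reject H0.

W+ = 18, W- = 37, W = min = 18, p = 0.330989, fail to reject H0.


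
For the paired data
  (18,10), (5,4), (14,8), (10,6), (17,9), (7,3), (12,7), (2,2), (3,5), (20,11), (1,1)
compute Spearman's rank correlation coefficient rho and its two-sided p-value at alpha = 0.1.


Step 1: Rank x and y separately (midranks; no ties here).
rank(x): 18->10, 5->4, 14->8, 10->6, 17->9, 7->5, 12->7, 2->2, 3->3, 20->11, 1->1
rank(y): 10->10, 4->4, 8->8, 6->6, 9->9, 3->3, 7->7, 2->2, 5->5, 11->11, 1->1
Step 2: d_i = R_x(i) - R_y(i); compute d_i^2.
  (10-10)^2=0, (4-4)^2=0, (8-8)^2=0, (6-6)^2=0, (9-9)^2=0, (5-3)^2=4, (7-7)^2=0, (2-2)^2=0, (3-5)^2=4, (11-11)^2=0, (1-1)^2=0
sum(d^2) = 8.
Step 3: rho = 1 - 6*8 / (11*(11^2 - 1)) = 1 - 48/1320 = 0.963636.
Step 4: Under H0, t = rho * sqrt((n-2)/(1-rho^2)) = 10.8186 ~ t(9).
Step 5: Two-sided p-value from the t-distribution with 9 df = 0.000002.
Step 6: alpha = 0.1. reject H0.

rho = 0.9636, p = 0.000002, reject H0 at alpha = 0.1.


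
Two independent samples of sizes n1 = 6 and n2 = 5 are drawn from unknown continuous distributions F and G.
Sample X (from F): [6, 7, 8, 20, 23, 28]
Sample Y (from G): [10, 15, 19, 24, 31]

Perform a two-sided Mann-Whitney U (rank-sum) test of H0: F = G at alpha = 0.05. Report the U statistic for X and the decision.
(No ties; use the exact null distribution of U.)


Step 1: Combine and sort all 11 observations; assign midranks.
sorted (value, group): (6,X), (7,X), (8,X), (10,Y), (15,Y), (19,Y), (20,X), (23,X), (24,Y), (28,X), (31,Y)
ranks: 6->1, 7->2, 8->3, 10->4, 15->5, 19->6, 20->7, 23->8, 24->9, 28->10, 31->11
Step 2: Rank sum for X: R1 = 1 + 2 + 3 + 7 + 8 + 10 = 31.
Step 3: U_X = R1 - n1(n1+1)/2 = 31 - 6*7/2 = 31 - 21 = 10.
       U_Y = n1*n2 - U_X = 30 - 10 = 20.
Step 4: No ties, so the exact null distribution of U (based on enumerating the C(11,6) = 462 equally likely rank assignments) gives the two-sided p-value.
Step 5: p-value = 0.428571; compare to alpha = 0.05. fail to reject H0.

U_X = 10, p = 0.428571, fail to reject H0 at alpha = 0.05.


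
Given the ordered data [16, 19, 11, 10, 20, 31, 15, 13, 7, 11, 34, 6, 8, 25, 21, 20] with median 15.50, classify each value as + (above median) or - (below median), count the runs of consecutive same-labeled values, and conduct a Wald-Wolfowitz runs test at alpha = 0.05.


Step 1: Compute median = 15.50; label A = above, B = below.
Labels in order: AABBAABBBBABBAAA  (n_A = 8, n_B = 8)
Step 2: Count runs R = 7.
Step 3: Under H0 (random ordering), E[R] = 2*n_A*n_B/(n_A+n_B) + 1 = 2*8*8/16 + 1 = 9.0000.
        Var[R] = 2*n_A*n_B*(2*n_A*n_B - n_A - n_B) / ((n_A+n_B)^2 * (n_A+n_B-1)) = 14336/3840 = 3.7333.
        SD[R] = 1.9322.
Step 4: Continuity-corrected z = (R + 0.5 - E[R]) / SD[R] = (7 + 0.5 - 9.0000) / 1.9322 = -0.7763.
Step 5: Two-sided p-value via normal approximation = 2*(1 - Phi(|z|)) = 0.437558.
Step 6: alpha = 0.05. fail to reject H0.

R = 7, z = -0.7763, p = 0.437558, fail to reject H0.


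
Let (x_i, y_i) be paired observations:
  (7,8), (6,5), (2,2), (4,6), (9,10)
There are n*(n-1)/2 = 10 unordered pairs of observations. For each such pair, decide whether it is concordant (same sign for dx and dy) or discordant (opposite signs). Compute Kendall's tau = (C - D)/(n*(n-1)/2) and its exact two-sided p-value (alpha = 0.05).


Step 1: Enumerate the 10 unordered pairs (i,j) with i<j and classify each by sign(x_j-x_i) * sign(y_j-y_i).
  (1,2):dx=-1,dy=-3->C; (1,3):dx=-5,dy=-6->C; (1,4):dx=-3,dy=-2->C; (1,5):dx=+2,dy=+2->C
  (2,3):dx=-4,dy=-3->C; (2,4):dx=-2,dy=+1->D; (2,5):dx=+3,dy=+5->C; (3,4):dx=+2,dy=+4->C
  (3,5):dx=+7,dy=+8->C; (4,5):dx=+5,dy=+4->C
Step 2: C = 9, D = 1, total pairs = 10.
Step 3: tau = (C - D)/(n(n-1)/2) = (9 - 1)/10 = 0.800000.
Step 4: Exact two-sided p-value (enumerate n! = 120 permutations of y under H0): p = 0.083333.
Step 5: alpha = 0.05. fail to reject H0.

tau_b = 0.8000 (C=9, D=1), p = 0.083333, fail to reject H0.


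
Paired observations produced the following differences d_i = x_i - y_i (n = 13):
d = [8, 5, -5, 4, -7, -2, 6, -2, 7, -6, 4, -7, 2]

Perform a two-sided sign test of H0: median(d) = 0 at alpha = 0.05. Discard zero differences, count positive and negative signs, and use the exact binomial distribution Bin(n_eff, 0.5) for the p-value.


Step 1: Discard zero differences. Original n = 13; n_eff = number of nonzero differences = 13.
Nonzero differences (with sign): +8, +5, -5, +4, -7, -2, +6, -2, +7, -6, +4, -7, +2
Step 2: Count signs: positive = 7, negative = 6.
Step 3: Under H0: P(positive) = 0.5, so the number of positives S ~ Bin(13, 0.5).
Step 4: Two-sided exact p-value = sum of Bin(13,0.5) probabilities at or below the observed probability = 1.000000.
Step 5: alpha = 0.05. fail to reject H0.

n_eff = 13, pos = 7, neg = 6, p = 1.000000, fail to reject H0.


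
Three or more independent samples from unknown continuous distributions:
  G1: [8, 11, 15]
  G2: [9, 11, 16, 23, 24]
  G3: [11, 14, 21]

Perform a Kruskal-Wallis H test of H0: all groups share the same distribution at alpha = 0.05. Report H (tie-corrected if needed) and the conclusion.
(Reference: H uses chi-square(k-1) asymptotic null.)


Step 1: Combine all N = 11 observations and assign midranks.
sorted (value, group, rank): (8,G1,1), (9,G2,2), (11,G1,4), (11,G2,4), (11,G3,4), (14,G3,6), (15,G1,7), (16,G2,8), (21,G3,9), (23,G2,10), (24,G2,11)
Step 2: Sum ranks within each group.
R_1 = 12 (n_1 = 3)
R_2 = 35 (n_2 = 5)
R_3 = 19 (n_3 = 3)
Step 3: H = 12/(N(N+1)) * sum(R_i^2/n_i) - 3(N+1)
     = 12/(11*12) * (12^2/3 + 35^2/5 + 19^2/3) - 3*12
     = 0.090909 * 413.333 - 36
     = 1.575758.
Step 4: Ties present; correction factor C = 1 - 24/(11^3 - 11) = 0.981818. Corrected H = 1.575758 / 0.981818 = 1.604938.
Step 5: Under H0, H ~ chi^2(2); p-value = 0.448221.
Step 6: alpha = 0.05. fail to reject H0.

H = 1.6049, df = 2, p = 0.448221, fail to reject H0.


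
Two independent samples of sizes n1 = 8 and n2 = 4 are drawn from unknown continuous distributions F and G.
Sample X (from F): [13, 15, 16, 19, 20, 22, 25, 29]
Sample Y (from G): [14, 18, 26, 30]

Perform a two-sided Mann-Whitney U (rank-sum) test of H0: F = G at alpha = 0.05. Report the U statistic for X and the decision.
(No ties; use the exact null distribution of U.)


Step 1: Combine and sort all 12 observations; assign midranks.
sorted (value, group): (13,X), (14,Y), (15,X), (16,X), (18,Y), (19,X), (20,X), (22,X), (25,X), (26,Y), (29,X), (30,Y)
ranks: 13->1, 14->2, 15->3, 16->4, 18->5, 19->6, 20->7, 22->8, 25->9, 26->10, 29->11, 30->12
Step 2: Rank sum for X: R1 = 1 + 3 + 4 + 6 + 7 + 8 + 9 + 11 = 49.
Step 3: U_X = R1 - n1(n1+1)/2 = 49 - 8*9/2 = 49 - 36 = 13.
       U_Y = n1*n2 - U_X = 32 - 13 = 19.
Step 4: No ties, so the exact null distribution of U (based on enumerating the C(12,8) = 495 equally likely rank assignments) gives the two-sided p-value.
Step 5: p-value = 0.682828; compare to alpha = 0.05. fail to reject H0.

U_X = 13, p = 0.682828, fail to reject H0 at alpha = 0.05.


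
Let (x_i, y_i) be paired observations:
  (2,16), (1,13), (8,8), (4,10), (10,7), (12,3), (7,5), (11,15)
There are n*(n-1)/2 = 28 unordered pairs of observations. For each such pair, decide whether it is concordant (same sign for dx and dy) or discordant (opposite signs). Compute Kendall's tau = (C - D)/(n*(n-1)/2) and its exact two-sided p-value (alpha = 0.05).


Step 1: Enumerate the 28 unordered pairs (i,j) with i<j and classify each by sign(x_j-x_i) * sign(y_j-y_i).
  (1,2):dx=-1,dy=-3->C; (1,3):dx=+6,dy=-8->D; (1,4):dx=+2,dy=-6->D; (1,5):dx=+8,dy=-9->D
  (1,6):dx=+10,dy=-13->D; (1,7):dx=+5,dy=-11->D; (1,8):dx=+9,dy=-1->D; (2,3):dx=+7,dy=-5->D
  (2,4):dx=+3,dy=-3->D; (2,5):dx=+9,dy=-6->D; (2,6):dx=+11,dy=-10->D; (2,7):dx=+6,dy=-8->D
  (2,8):dx=+10,dy=+2->C; (3,4):dx=-4,dy=+2->D; (3,5):dx=+2,dy=-1->D; (3,6):dx=+4,dy=-5->D
  (3,7):dx=-1,dy=-3->C; (3,8):dx=+3,dy=+7->C; (4,5):dx=+6,dy=-3->D; (4,6):dx=+8,dy=-7->D
  (4,7):dx=+3,dy=-5->D; (4,8):dx=+7,dy=+5->C; (5,6):dx=+2,dy=-4->D; (5,7):dx=-3,dy=-2->C
  (5,8):dx=+1,dy=+8->C; (6,7):dx=-5,dy=+2->D; (6,8):dx=-1,dy=+12->D; (7,8):dx=+4,dy=+10->C
Step 2: C = 8, D = 20, total pairs = 28.
Step 3: tau = (C - D)/(n(n-1)/2) = (8 - 20)/28 = -0.428571.
Step 4: Exact two-sided p-value (enumerate n! = 40320 permutations of y under H0): p = 0.178869.
Step 5: alpha = 0.05. fail to reject H0.

tau_b = -0.4286 (C=8, D=20), p = 0.178869, fail to reject H0.


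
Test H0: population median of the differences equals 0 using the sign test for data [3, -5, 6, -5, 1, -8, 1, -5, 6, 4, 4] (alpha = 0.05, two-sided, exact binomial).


Step 1: Discard zero differences. Original n = 11; n_eff = number of nonzero differences = 11.
Nonzero differences (with sign): +3, -5, +6, -5, +1, -8, +1, -5, +6, +4, +4
Step 2: Count signs: positive = 7, negative = 4.
Step 3: Under H0: P(positive) = 0.5, so the number of positives S ~ Bin(11, 0.5).
Step 4: Two-sided exact p-value = sum of Bin(11,0.5) probabilities at or below the observed probability = 0.548828.
Step 5: alpha = 0.05. fail to reject H0.

n_eff = 11, pos = 7, neg = 4, p = 0.548828, fail to reject H0.


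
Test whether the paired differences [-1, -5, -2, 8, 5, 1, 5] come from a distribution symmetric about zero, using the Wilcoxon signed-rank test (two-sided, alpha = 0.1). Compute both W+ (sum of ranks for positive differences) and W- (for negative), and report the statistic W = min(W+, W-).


Step 1: Drop any zero differences (none here) and take |d_i|.
|d| = [1, 5, 2, 8, 5, 1, 5]
Step 2: Midrank |d_i| (ties get averaged ranks).
ranks: |1|->1.5, |5|->5, |2|->3, |8|->7, |5|->5, |1|->1.5, |5|->5
Step 3: Attach original signs; sum ranks with positive sign and with negative sign.
W+ = 7 + 5 + 1.5 + 5 = 18.5
W- = 1.5 + 5 + 3 = 9.5
(Check: W+ + W- = 28 should equal n(n+1)/2 = 28.)
Step 4: Test statistic W = min(W+, W-) = 9.5.
Step 5: Ties in |d|, so use the tie-corrected normal approximation.
        E[W] = n(n+1)/4 = 7*8/4 = 14.
        Tie groups: |d|=1 (t=2), |d|=5 (t=3); sum(t^3 - t) = 30.
        Var[W] = n(n+1)(2n+1)/24 - sum(t^3-t)/48 = 840/24 - 30/48 = 34.375.
        z = (W - E[W]) / sqrt(Var[W]) = (9.5 - 14) / 5.8630 = -0.7675.
        Two-sided p = 2*Phi(z) = 0.442771.
Step 6: alpha = 0.1. fail to reject H0.

W+ = 18.5, W- = 9.5, W = min = 9.5, p = 0.442771, fail to reject H0.


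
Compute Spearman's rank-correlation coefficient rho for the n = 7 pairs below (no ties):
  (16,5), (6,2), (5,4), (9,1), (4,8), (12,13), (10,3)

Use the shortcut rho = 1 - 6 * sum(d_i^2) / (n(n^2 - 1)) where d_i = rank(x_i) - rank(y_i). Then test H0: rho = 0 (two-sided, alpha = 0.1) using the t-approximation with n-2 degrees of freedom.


Step 1: Rank x and y separately (midranks; no ties here).
rank(x): 16->7, 6->3, 5->2, 9->4, 4->1, 12->6, 10->5
rank(y): 5->5, 2->2, 4->4, 1->1, 8->6, 13->7, 3->3
Step 2: d_i = R_x(i) - R_y(i); compute d_i^2.
  (7-5)^2=4, (3-2)^2=1, (2-4)^2=4, (4-1)^2=9, (1-6)^2=25, (6-7)^2=1, (5-3)^2=4
sum(d^2) = 48.
Step 3: rho = 1 - 6*48 / (7*(7^2 - 1)) = 1 - 288/336 = 0.142857.
Step 4: Under H0, t = rho * sqrt((n-2)/(1-rho^2)) = 0.3227 ~ t(5).
Step 5: Two-sided p-value from the t-distribution with 5 df = 0.759945.
Step 6: alpha = 0.1. fail to reject H0.

rho = 0.1429, p = 0.759945, fail to reject H0 at alpha = 0.1.


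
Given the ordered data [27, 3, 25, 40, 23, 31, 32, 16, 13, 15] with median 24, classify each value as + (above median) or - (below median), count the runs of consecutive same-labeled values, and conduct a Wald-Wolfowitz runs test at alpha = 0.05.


Step 1: Compute median = 24; label A = above, B = below.
Labels in order: ABAABAABBB  (n_A = 5, n_B = 5)
Step 2: Count runs R = 6.
Step 3: Under H0 (random ordering), E[R] = 2*n_A*n_B/(n_A+n_B) + 1 = 2*5*5/10 + 1 = 6.0000.
        Var[R] = 2*n_A*n_B*(2*n_A*n_B - n_A - n_B) / ((n_A+n_B)^2 * (n_A+n_B-1)) = 2000/900 = 2.2222.
        SD[R] = 1.4907.
Step 4: R = E[R], so z = 0 with no continuity correction.
Step 5: Two-sided p-value via normal approximation = 2*(1 - Phi(|z|)) = 1.000000.
Step 6: alpha = 0.05. fail to reject H0.

R = 6, z = 0.0000, p = 1.000000, fail to reject H0.


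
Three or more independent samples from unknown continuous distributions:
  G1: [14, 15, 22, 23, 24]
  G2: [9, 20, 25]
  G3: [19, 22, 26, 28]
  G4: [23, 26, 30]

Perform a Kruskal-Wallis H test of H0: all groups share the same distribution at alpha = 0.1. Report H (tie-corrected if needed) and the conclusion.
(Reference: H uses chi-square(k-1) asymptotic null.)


Step 1: Combine all N = 15 observations and assign midranks.
sorted (value, group, rank): (9,G2,1), (14,G1,2), (15,G1,3), (19,G3,4), (20,G2,5), (22,G1,6.5), (22,G3,6.5), (23,G1,8.5), (23,G4,8.5), (24,G1,10), (25,G2,11), (26,G3,12.5), (26,G4,12.5), (28,G3,14), (30,G4,15)
Step 2: Sum ranks within each group.
R_1 = 30 (n_1 = 5)
R_2 = 17 (n_2 = 3)
R_3 = 37 (n_3 = 4)
R_4 = 36 (n_4 = 3)
Step 3: H = 12/(N(N+1)) * sum(R_i^2/n_i) - 3(N+1)
     = 12/(15*16) * (30^2/5 + 17^2/3 + 37^2/4 + 36^2/3) - 3*16
     = 0.050000 * 1050.58 - 48
     = 4.529167.
Step 4: Ties present; correction factor C = 1 - 18/(15^3 - 15) = 0.994643. Corrected H = 4.529167 / 0.994643 = 4.553561.
Step 5: Under H0, H ~ chi^2(3); p-value = 0.207562.
Step 6: alpha = 0.1. fail to reject H0.

H = 4.5536, df = 3, p = 0.207562, fail to reject H0.


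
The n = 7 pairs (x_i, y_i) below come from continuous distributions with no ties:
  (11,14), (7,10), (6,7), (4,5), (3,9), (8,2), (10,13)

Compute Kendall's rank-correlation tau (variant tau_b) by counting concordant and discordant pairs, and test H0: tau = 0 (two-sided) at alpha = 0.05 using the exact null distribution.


Step 1: Enumerate the 21 unordered pairs (i,j) with i<j and classify each by sign(x_j-x_i) * sign(y_j-y_i).
  (1,2):dx=-4,dy=-4->C; (1,3):dx=-5,dy=-7->C; (1,4):dx=-7,dy=-9->C; (1,5):dx=-8,dy=-5->C
  (1,6):dx=-3,dy=-12->C; (1,7):dx=-1,dy=-1->C; (2,3):dx=-1,dy=-3->C; (2,4):dx=-3,dy=-5->C
  (2,5):dx=-4,dy=-1->C; (2,6):dx=+1,dy=-8->D; (2,7):dx=+3,dy=+3->C; (3,4):dx=-2,dy=-2->C
  (3,5):dx=-3,dy=+2->D; (3,6):dx=+2,dy=-5->D; (3,7):dx=+4,dy=+6->C; (4,5):dx=-1,dy=+4->D
  (4,6):dx=+4,dy=-3->D; (4,7):dx=+6,dy=+8->C; (5,6):dx=+5,dy=-7->D; (5,7):dx=+7,dy=+4->C
  (6,7):dx=+2,dy=+11->C
Step 2: C = 15, D = 6, total pairs = 21.
Step 3: tau = (C - D)/(n(n-1)/2) = (15 - 6)/21 = 0.428571.
Step 4: Exact two-sided p-value (enumerate n! = 5040 permutations of y under H0): p = 0.238889.
Step 5: alpha = 0.05. fail to reject H0.

tau_b = 0.4286 (C=15, D=6), p = 0.238889, fail to reject H0.


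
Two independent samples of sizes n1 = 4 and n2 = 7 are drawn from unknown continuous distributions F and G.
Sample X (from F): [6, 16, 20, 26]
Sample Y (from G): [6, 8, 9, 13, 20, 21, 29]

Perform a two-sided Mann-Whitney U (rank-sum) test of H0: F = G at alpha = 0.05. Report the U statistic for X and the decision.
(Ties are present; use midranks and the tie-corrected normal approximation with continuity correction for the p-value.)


Step 1: Combine and sort all 11 observations; assign midranks.
sorted (value, group): (6,X), (6,Y), (8,Y), (9,Y), (13,Y), (16,X), (20,X), (20,Y), (21,Y), (26,X), (29,Y)
ranks: 6->1.5, 6->1.5, 8->3, 9->4, 13->5, 16->6, 20->7.5, 20->7.5, 21->9, 26->10, 29->11
Step 2: Rank sum for X: R1 = 1.5 + 6 + 7.5 + 10 = 25.
Step 3: U_X = R1 - n1(n1+1)/2 = 25 - 4*5/2 = 25 - 10 = 15.
       U_Y = n1*n2 - U_X = 28 - 15 = 13.
Step 4: Ties are present, so use the tie-corrected normal approximation (with continuity correction) for the p-value.
Step 5: p-value = 0.924376; compare to alpha = 0.05. fail to reject H0.

U_X = 15, p = 0.924376, fail to reject H0 at alpha = 0.05.


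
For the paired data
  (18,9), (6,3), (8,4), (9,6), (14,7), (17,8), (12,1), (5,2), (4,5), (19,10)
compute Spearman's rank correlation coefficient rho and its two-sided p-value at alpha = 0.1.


Step 1: Rank x and y separately (midranks; no ties here).
rank(x): 18->9, 6->3, 8->4, 9->5, 14->7, 17->8, 12->6, 5->2, 4->1, 19->10
rank(y): 9->9, 3->3, 4->4, 6->6, 7->7, 8->8, 1->1, 2->2, 5->5, 10->10
Step 2: d_i = R_x(i) - R_y(i); compute d_i^2.
  (9-9)^2=0, (3-3)^2=0, (4-4)^2=0, (5-6)^2=1, (7-7)^2=0, (8-8)^2=0, (6-1)^2=25, (2-2)^2=0, (1-5)^2=16, (10-10)^2=0
sum(d^2) = 42.
Step 3: rho = 1 - 6*42 / (10*(10^2 - 1)) = 1 - 252/990 = 0.745455.
Step 4: Under H0, t = rho * sqrt((n-2)/(1-rho^2)) = 3.1632 ~ t(8).
Step 5: Two-sided p-value from the t-distribution with 8 df = 0.013330.
Step 6: alpha = 0.1. reject H0.

rho = 0.7455, p = 0.013330, reject H0 at alpha = 0.1.


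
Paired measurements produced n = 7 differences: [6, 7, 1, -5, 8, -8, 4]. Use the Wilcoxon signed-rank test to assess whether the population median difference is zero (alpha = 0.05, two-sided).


Step 1: Drop any zero differences (none here) and take |d_i|.
|d| = [6, 7, 1, 5, 8, 8, 4]
Step 2: Midrank |d_i| (ties get averaged ranks).
ranks: |6|->4, |7|->5, |1|->1, |5|->3, |8|->6.5, |8|->6.5, |4|->2
Step 3: Attach original signs; sum ranks with positive sign and with negative sign.
W+ = 4 + 5 + 1 + 6.5 + 2 = 18.5
W- = 3 + 6.5 = 9.5
(Check: W+ + W- = 28 should equal n(n+1)/2 = 28.)
Step 4: Test statistic W = min(W+, W-) = 9.5.
Step 5: Ties in |d|, so use the tie-corrected normal approximation.
        E[W] = n(n+1)/4 = 7*8/4 = 14.
        Tie groups: |d|=8 (t=2); sum(t^3 - t) = 6.
        Var[W] = n(n+1)(2n+1)/24 - sum(t^3-t)/48 = 840/24 - 6/48 = 34.875.
        z = (W - E[W]) / sqrt(Var[W]) = (9.5 - 14) / 5.9055 = -0.7620.
        Two-sided p = 2*Phi(z) = 0.446060.
Step 6: alpha = 0.05. fail to reject H0.

W+ = 18.5, W- = 9.5, W = min = 9.5, p = 0.446060, fail to reject H0.


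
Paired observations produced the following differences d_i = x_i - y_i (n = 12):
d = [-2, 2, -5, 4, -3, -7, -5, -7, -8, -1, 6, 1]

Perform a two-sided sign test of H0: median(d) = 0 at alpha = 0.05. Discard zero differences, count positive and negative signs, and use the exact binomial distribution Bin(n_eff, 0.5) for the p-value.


Step 1: Discard zero differences. Original n = 12; n_eff = number of nonzero differences = 12.
Nonzero differences (with sign): -2, +2, -5, +4, -3, -7, -5, -7, -8, -1, +6, +1
Step 2: Count signs: positive = 4, negative = 8.
Step 3: Under H0: P(positive) = 0.5, so the number of positives S ~ Bin(12, 0.5).
Step 4: Two-sided exact p-value = sum of Bin(12,0.5) probabilities at or below the observed probability = 0.387695.
Step 5: alpha = 0.05. fail to reject H0.

n_eff = 12, pos = 4, neg = 8, p = 0.387695, fail to reject H0.


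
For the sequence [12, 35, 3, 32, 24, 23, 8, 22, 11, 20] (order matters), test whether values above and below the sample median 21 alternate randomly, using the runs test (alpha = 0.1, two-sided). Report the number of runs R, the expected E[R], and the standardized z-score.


Step 1: Compute median = 21; label A = above, B = below.
Labels in order: BABAAABABB  (n_A = 5, n_B = 5)
Step 2: Count runs R = 7.
Step 3: Under H0 (random ordering), E[R] = 2*n_A*n_B/(n_A+n_B) + 1 = 2*5*5/10 + 1 = 6.0000.
        Var[R] = 2*n_A*n_B*(2*n_A*n_B - n_A - n_B) / ((n_A+n_B)^2 * (n_A+n_B-1)) = 2000/900 = 2.2222.
        SD[R] = 1.4907.
Step 4: Continuity-corrected z = (R - 0.5 - E[R]) / SD[R] = (7 - 0.5 - 6.0000) / 1.4907 = 0.3354.
Step 5: Two-sided p-value via normal approximation = 2*(1 - Phi(|z|)) = 0.737316.
Step 6: alpha = 0.1. fail to reject H0.

R = 7, z = 0.3354, p = 0.737316, fail to reject H0.


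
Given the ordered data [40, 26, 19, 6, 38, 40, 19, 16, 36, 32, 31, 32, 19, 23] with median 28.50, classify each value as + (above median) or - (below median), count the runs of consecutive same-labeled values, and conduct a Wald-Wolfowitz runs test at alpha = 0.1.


Step 1: Compute median = 28.50; label A = above, B = below.
Labels in order: ABBBAABBAAAABB  (n_A = 7, n_B = 7)
Step 2: Count runs R = 6.
Step 3: Under H0 (random ordering), E[R] = 2*n_A*n_B/(n_A+n_B) + 1 = 2*7*7/14 + 1 = 8.0000.
        Var[R] = 2*n_A*n_B*(2*n_A*n_B - n_A - n_B) / ((n_A+n_B)^2 * (n_A+n_B-1)) = 8232/2548 = 3.2308.
        SD[R] = 1.7974.
Step 4: Continuity-corrected z = (R + 0.5 - E[R]) / SD[R] = (6 + 0.5 - 8.0000) / 1.7974 = -0.8345.
Step 5: Two-sided p-value via normal approximation = 2*(1 - Phi(|z|)) = 0.403986.
Step 6: alpha = 0.1. fail to reject H0.

R = 6, z = -0.8345, p = 0.403986, fail to reject H0.


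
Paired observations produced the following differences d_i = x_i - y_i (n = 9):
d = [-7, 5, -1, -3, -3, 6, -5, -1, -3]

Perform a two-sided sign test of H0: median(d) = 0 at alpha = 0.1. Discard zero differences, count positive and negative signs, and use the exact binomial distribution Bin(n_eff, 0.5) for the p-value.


Step 1: Discard zero differences. Original n = 9; n_eff = number of nonzero differences = 9.
Nonzero differences (with sign): -7, +5, -1, -3, -3, +6, -5, -1, -3
Step 2: Count signs: positive = 2, negative = 7.
Step 3: Under H0: P(positive) = 0.5, so the number of positives S ~ Bin(9, 0.5).
Step 4: Two-sided exact p-value = sum of Bin(9,0.5) probabilities at or below the observed probability = 0.179688.
Step 5: alpha = 0.1. fail to reject H0.

n_eff = 9, pos = 2, neg = 7, p = 0.179688, fail to reject H0.


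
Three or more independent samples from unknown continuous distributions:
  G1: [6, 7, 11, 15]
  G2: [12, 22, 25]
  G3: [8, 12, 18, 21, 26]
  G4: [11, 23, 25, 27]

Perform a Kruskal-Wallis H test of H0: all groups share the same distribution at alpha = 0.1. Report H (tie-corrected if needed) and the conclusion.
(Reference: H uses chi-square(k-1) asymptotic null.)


Step 1: Combine all N = 16 observations and assign midranks.
sorted (value, group, rank): (6,G1,1), (7,G1,2), (8,G3,3), (11,G1,4.5), (11,G4,4.5), (12,G2,6.5), (12,G3,6.5), (15,G1,8), (18,G3,9), (21,G3,10), (22,G2,11), (23,G4,12), (25,G2,13.5), (25,G4,13.5), (26,G3,15), (27,G4,16)
Step 2: Sum ranks within each group.
R_1 = 15.5 (n_1 = 4)
R_2 = 31 (n_2 = 3)
R_3 = 43.5 (n_3 = 5)
R_4 = 46 (n_4 = 4)
Step 3: H = 12/(N(N+1)) * sum(R_i^2/n_i) - 3(N+1)
     = 12/(16*17) * (15.5^2/4 + 31^2/3 + 43.5^2/5 + 46^2/4) - 3*17
     = 0.044118 * 1287.85 - 51
     = 5.816728.
Step 4: Ties present; correction factor C = 1 - 18/(16^3 - 16) = 0.995588. Corrected H = 5.816728 / 0.995588 = 5.842504.
Step 5: Under H0, H ~ chi^2(3); p-value = 0.119529.
Step 6: alpha = 0.1. fail to reject H0.

H = 5.8425, df = 3, p = 0.119529, fail to reject H0.


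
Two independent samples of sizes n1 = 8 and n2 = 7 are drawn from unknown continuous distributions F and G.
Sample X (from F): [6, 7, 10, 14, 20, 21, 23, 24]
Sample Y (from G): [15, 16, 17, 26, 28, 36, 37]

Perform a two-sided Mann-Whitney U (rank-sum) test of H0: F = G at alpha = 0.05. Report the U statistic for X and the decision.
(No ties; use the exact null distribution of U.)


Step 1: Combine and sort all 15 observations; assign midranks.
sorted (value, group): (6,X), (7,X), (10,X), (14,X), (15,Y), (16,Y), (17,Y), (20,X), (21,X), (23,X), (24,X), (26,Y), (28,Y), (36,Y), (37,Y)
ranks: 6->1, 7->2, 10->3, 14->4, 15->5, 16->6, 17->7, 20->8, 21->9, 23->10, 24->11, 26->12, 28->13, 36->14, 37->15
Step 2: Rank sum for X: R1 = 1 + 2 + 3 + 4 + 8 + 9 + 10 + 11 = 48.
Step 3: U_X = R1 - n1(n1+1)/2 = 48 - 8*9/2 = 48 - 36 = 12.
       U_Y = n1*n2 - U_X = 56 - 12 = 44.
Step 4: No ties, so the exact null distribution of U (based on enumerating the C(15,8) = 6435 equally likely rank assignments) gives the two-sided p-value.
Step 5: p-value = 0.072106; compare to alpha = 0.05. fail to reject H0.

U_X = 12, p = 0.072106, fail to reject H0 at alpha = 0.05.


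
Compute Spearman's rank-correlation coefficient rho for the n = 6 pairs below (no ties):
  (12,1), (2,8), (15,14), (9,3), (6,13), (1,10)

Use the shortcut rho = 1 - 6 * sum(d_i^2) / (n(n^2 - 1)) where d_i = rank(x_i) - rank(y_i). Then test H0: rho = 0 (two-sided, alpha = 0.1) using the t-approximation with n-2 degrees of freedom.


Step 1: Rank x and y separately (midranks; no ties here).
rank(x): 12->5, 2->2, 15->6, 9->4, 6->3, 1->1
rank(y): 1->1, 8->3, 14->6, 3->2, 13->5, 10->4
Step 2: d_i = R_x(i) - R_y(i); compute d_i^2.
  (5-1)^2=16, (2-3)^2=1, (6-6)^2=0, (4-2)^2=4, (3-5)^2=4, (1-4)^2=9
sum(d^2) = 34.
Step 3: rho = 1 - 6*34 / (6*(6^2 - 1)) = 1 - 204/210 = 0.028571.
Step 4: Under H0, t = rho * sqrt((n-2)/(1-rho^2)) = 0.0572 ~ t(4).
Step 5: Two-sided p-value from the t-distribution with 4 df = 0.957155.
Step 6: alpha = 0.1. fail to reject H0.

rho = 0.0286, p = 0.957155, fail to reject H0 at alpha = 0.1.


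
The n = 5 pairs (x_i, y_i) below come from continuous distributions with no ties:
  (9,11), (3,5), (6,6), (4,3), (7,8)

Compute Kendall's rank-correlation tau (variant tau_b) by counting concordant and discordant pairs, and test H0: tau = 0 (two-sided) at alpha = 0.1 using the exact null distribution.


Step 1: Enumerate the 10 unordered pairs (i,j) with i<j and classify each by sign(x_j-x_i) * sign(y_j-y_i).
  (1,2):dx=-6,dy=-6->C; (1,3):dx=-3,dy=-5->C; (1,4):dx=-5,dy=-8->C; (1,5):dx=-2,dy=-3->C
  (2,3):dx=+3,dy=+1->C; (2,4):dx=+1,dy=-2->D; (2,5):dx=+4,dy=+3->C; (3,4):dx=-2,dy=-3->C
  (3,5):dx=+1,dy=+2->C; (4,5):dx=+3,dy=+5->C
Step 2: C = 9, D = 1, total pairs = 10.
Step 3: tau = (C - D)/(n(n-1)/2) = (9 - 1)/10 = 0.800000.
Step 4: Exact two-sided p-value (enumerate n! = 120 permutations of y under H0): p = 0.083333.
Step 5: alpha = 0.1. reject H0.

tau_b = 0.8000 (C=9, D=1), p = 0.083333, reject H0.


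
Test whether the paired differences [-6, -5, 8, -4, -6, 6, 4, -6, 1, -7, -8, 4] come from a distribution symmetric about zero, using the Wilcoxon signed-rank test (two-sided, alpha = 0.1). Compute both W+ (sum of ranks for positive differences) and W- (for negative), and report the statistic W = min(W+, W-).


Step 1: Drop any zero differences (none here) and take |d_i|.
|d| = [6, 5, 8, 4, 6, 6, 4, 6, 1, 7, 8, 4]
Step 2: Midrank |d_i| (ties get averaged ranks).
ranks: |6|->7.5, |5|->5, |8|->11.5, |4|->3, |6|->7.5, |6|->7.5, |4|->3, |6|->7.5, |1|->1, |7|->10, |8|->11.5, |4|->3
Step 3: Attach original signs; sum ranks with positive sign and with negative sign.
W+ = 11.5 + 7.5 + 3 + 1 + 3 = 26
W- = 7.5 + 5 + 3 + 7.5 + 7.5 + 10 + 11.5 = 52
(Check: W+ + W- = 78 should equal n(n+1)/2 = 78.)
Step 4: Test statistic W = min(W+, W-) = 26.
Step 5: Ties in |d|, so use the tie-corrected normal approximation.
        E[W] = n(n+1)/4 = 12*13/4 = 39.
        Tie groups: |d|=4 (t=3), |d|=6 (t=4), |d|=8 (t=2); sum(t^3 - t) = 90.
        Var[W] = n(n+1)(2n+1)/24 - sum(t^3-t)/48 = 3900/24 - 90/48 = 160.625.
        z = (W - E[W]) / sqrt(Var[W]) = (26 - 39) / 12.6738 = -1.0257.
        Two-sided p = 2*Phi(z) = 0.305015.
Step 6: alpha = 0.1. fail to reject H0.

W+ = 26, W- = 52, W = min = 26, p = 0.305015, fail to reject H0.


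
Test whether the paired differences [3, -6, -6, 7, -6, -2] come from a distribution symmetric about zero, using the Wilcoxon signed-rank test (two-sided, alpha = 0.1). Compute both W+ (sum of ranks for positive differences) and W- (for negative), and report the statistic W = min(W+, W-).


Step 1: Drop any zero differences (none here) and take |d_i|.
|d| = [3, 6, 6, 7, 6, 2]
Step 2: Midrank |d_i| (ties get averaged ranks).
ranks: |3|->2, |6|->4, |6|->4, |7|->6, |6|->4, |2|->1
Step 3: Attach original signs; sum ranks with positive sign and with negative sign.
W+ = 2 + 6 = 8
W- = 4 + 4 + 4 + 1 = 13
(Check: W+ + W- = 21 should equal n(n+1)/2 = 21.)
Step 4: Test statistic W = min(W+, W-) = 8.
Step 5: Ties in |d|, so use the tie-corrected normal approximation.
        E[W] = n(n+1)/4 = 6*7/4 = 10.5.
        Tie groups: |d|=6 (t=3); sum(t^3 - t) = 24.
        Var[W] = n(n+1)(2n+1)/24 - sum(t^3-t)/48 = 546/24 - 24/48 = 22.25.
        z = (W - E[W]) / sqrt(Var[W]) = (8 - 10.5) / 4.7170 = -0.5300.
        Two-sided p = 2*Phi(z) = 0.596113.
Step 6: alpha = 0.1. fail to reject H0.

W+ = 8, W- = 13, W = min = 8, p = 0.596113, fail to reject H0.


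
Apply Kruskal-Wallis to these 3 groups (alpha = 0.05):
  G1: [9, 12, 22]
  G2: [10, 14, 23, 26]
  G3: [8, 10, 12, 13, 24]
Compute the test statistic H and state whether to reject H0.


Step 1: Combine all N = 12 observations and assign midranks.
sorted (value, group, rank): (8,G3,1), (9,G1,2), (10,G2,3.5), (10,G3,3.5), (12,G1,5.5), (12,G3,5.5), (13,G3,7), (14,G2,8), (22,G1,9), (23,G2,10), (24,G3,11), (26,G2,12)
Step 2: Sum ranks within each group.
R_1 = 16.5 (n_1 = 3)
R_2 = 33.5 (n_2 = 4)
R_3 = 28 (n_3 = 5)
Step 3: H = 12/(N(N+1)) * sum(R_i^2/n_i) - 3(N+1)
     = 12/(12*13) * (16.5^2/3 + 33.5^2/4 + 28^2/5) - 3*13
     = 0.076923 * 528.112 - 39
     = 1.624038.
Step 4: Ties present; correction factor C = 1 - 12/(12^3 - 12) = 0.993007. Corrected H = 1.624038 / 0.993007 = 1.635475.
Step 5: Under H0, H ~ chi^2(2); p-value = 0.441429.
Step 6: alpha = 0.05. fail to reject H0.

H = 1.6355, df = 2, p = 0.441429, fail to reject H0.


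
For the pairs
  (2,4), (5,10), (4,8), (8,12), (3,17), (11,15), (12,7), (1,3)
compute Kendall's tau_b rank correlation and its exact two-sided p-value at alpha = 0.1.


Step 1: Enumerate the 28 unordered pairs (i,j) with i<j and classify each by sign(x_j-x_i) * sign(y_j-y_i).
  (1,2):dx=+3,dy=+6->C; (1,3):dx=+2,dy=+4->C; (1,4):dx=+6,dy=+8->C; (1,5):dx=+1,dy=+13->C
  (1,6):dx=+9,dy=+11->C; (1,7):dx=+10,dy=+3->C; (1,8):dx=-1,dy=-1->C; (2,3):dx=-1,dy=-2->C
  (2,4):dx=+3,dy=+2->C; (2,5):dx=-2,dy=+7->D; (2,6):dx=+6,dy=+5->C; (2,7):dx=+7,dy=-3->D
  (2,8):dx=-4,dy=-7->C; (3,4):dx=+4,dy=+4->C; (3,5):dx=-1,dy=+9->D; (3,6):dx=+7,dy=+7->C
  (3,7):dx=+8,dy=-1->D; (3,8):dx=-3,dy=-5->C; (4,5):dx=-5,dy=+5->D; (4,6):dx=+3,dy=+3->C
  (4,7):dx=+4,dy=-5->D; (4,8):dx=-7,dy=-9->C; (5,6):dx=+8,dy=-2->D; (5,7):dx=+9,dy=-10->D
  (5,8):dx=-2,dy=-14->C; (6,7):dx=+1,dy=-8->D; (6,8):dx=-10,dy=-12->C; (7,8):dx=-11,dy=-4->C
Step 2: C = 19, D = 9, total pairs = 28.
Step 3: tau = (C - D)/(n(n-1)/2) = (19 - 9)/28 = 0.357143.
Step 4: Exact two-sided p-value (enumerate n! = 40320 permutations of y under H0): p = 0.275099.
Step 5: alpha = 0.1. fail to reject H0.

tau_b = 0.3571 (C=19, D=9), p = 0.275099, fail to reject H0.


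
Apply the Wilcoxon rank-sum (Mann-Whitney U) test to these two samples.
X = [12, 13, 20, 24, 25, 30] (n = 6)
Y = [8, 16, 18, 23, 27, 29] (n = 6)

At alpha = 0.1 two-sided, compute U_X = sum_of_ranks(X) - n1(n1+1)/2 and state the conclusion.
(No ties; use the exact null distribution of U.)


Step 1: Combine and sort all 12 observations; assign midranks.
sorted (value, group): (8,Y), (12,X), (13,X), (16,Y), (18,Y), (20,X), (23,Y), (24,X), (25,X), (27,Y), (29,Y), (30,X)
ranks: 8->1, 12->2, 13->3, 16->4, 18->5, 20->6, 23->7, 24->8, 25->9, 27->10, 29->11, 30->12
Step 2: Rank sum for X: R1 = 2 + 3 + 6 + 8 + 9 + 12 = 40.
Step 3: U_X = R1 - n1(n1+1)/2 = 40 - 6*7/2 = 40 - 21 = 19.
       U_Y = n1*n2 - U_X = 36 - 19 = 17.
Step 4: No ties, so the exact null distribution of U (based on enumerating the C(12,6) = 924 equally likely rank assignments) gives the two-sided p-value.
Step 5: p-value = 0.937229; compare to alpha = 0.1. fail to reject H0.

U_X = 19, p = 0.937229, fail to reject H0 at alpha = 0.1.


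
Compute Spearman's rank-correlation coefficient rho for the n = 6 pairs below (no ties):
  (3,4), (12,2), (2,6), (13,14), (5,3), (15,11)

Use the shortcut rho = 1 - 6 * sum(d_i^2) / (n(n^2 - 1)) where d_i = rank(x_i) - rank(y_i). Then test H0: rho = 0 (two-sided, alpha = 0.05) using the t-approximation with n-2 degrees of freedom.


Step 1: Rank x and y separately (midranks; no ties here).
rank(x): 3->2, 12->4, 2->1, 13->5, 5->3, 15->6
rank(y): 4->3, 2->1, 6->4, 14->6, 3->2, 11->5
Step 2: d_i = R_x(i) - R_y(i); compute d_i^2.
  (2-3)^2=1, (4-1)^2=9, (1-4)^2=9, (5-6)^2=1, (3-2)^2=1, (6-5)^2=1
sum(d^2) = 22.
Step 3: rho = 1 - 6*22 / (6*(6^2 - 1)) = 1 - 132/210 = 0.371429.
Step 4: Under H0, t = rho * sqrt((n-2)/(1-rho^2)) = 0.8001 ~ t(4).
Step 5: Two-sided p-value from the t-distribution with 4 df = 0.468478.
Step 6: alpha = 0.05. fail to reject H0.

rho = 0.3714, p = 0.468478, fail to reject H0 at alpha = 0.05.


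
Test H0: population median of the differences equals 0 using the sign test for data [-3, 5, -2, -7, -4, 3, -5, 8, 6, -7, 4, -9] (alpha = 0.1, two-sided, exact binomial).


Step 1: Discard zero differences. Original n = 12; n_eff = number of nonzero differences = 12.
Nonzero differences (with sign): -3, +5, -2, -7, -4, +3, -5, +8, +6, -7, +4, -9
Step 2: Count signs: positive = 5, negative = 7.
Step 3: Under H0: P(positive) = 0.5, so the number of positives S ~ Bin(12, 0.5).
Step 4: Two-sided exact p-value = sum of Bin(12,0.5) probabilities at or below the observed probability = 0.774414.
Step 5: alpha = 0.1. fail to reject H0.

n_eff = 12, pos = 5, neg = 7, p = 0.774414, fail to reject H0.
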